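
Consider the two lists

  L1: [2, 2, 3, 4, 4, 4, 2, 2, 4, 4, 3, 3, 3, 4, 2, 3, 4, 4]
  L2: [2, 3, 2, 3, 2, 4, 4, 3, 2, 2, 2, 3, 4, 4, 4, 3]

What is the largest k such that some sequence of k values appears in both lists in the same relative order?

11

Pick 2 at L1[1]=L2[1] → 2 at L1[2]=L2[3] → 3 at L1[3]=L2[4] → 4 at L1[4]=L2[6] → 4 at L1[5]=L2[7] → 2 at L1[7]=L2[10] → 2 at L1[8]=L2[11] → 4 at L1[9]=L2[13] → 4 at L1[10]=L2[14] → 4 at L1[14]=L2[15] → 3 at L1[16]=L2[16]; all 11 values appear in both, in order. dp[18][16] = 11 confirms this is the maximum.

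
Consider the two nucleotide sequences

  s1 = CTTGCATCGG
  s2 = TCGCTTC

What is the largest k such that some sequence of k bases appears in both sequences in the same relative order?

One common subsequence of length 5: C (s1 #1, s2 #2), G (s1 #4, s2 #3), C (s1 #5, s2 #4), T (s1 #7, s2 #6), C (s1 #8, s2 #7). The LCS DP gives dp[10][7] = 5, so this is optimal.

5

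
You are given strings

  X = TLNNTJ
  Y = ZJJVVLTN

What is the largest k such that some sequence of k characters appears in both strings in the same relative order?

One common subsequence of length 2: T [1,7]; then N [4,8]. Since dp[6][8] = 2, nothing longer is possible.

2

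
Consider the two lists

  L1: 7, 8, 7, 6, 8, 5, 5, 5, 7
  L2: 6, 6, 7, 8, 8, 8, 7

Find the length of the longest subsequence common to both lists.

Let dp[i][j] be the LCS length of the first i values of L1 and the first j values of L2. dp[i][j] = dp[i-1][j-1]+1 when the i-th and j-th values match, else max(dp[i-1][j], dp[i][j-1]).
    ·  6  6  7  8  8  8  7
 ·  0  0  0  0  0  0  0  0
 7  0  0  0  1  1  1  1  1
 8  0  0  0  1  2  2  2  2
 7  0  0  0  1  2  2  2  3
 6  0  1  1  1  2  2  2  3
 8  0  1  1  1  2  3  3  3
 5  0  1  1  1  2  3  3  3
 5  0  1  1  1  2  3  3  3
 5  0  1  1  1  2  3  3  3
 7  0  1  1  2  2  3  3  4
dp[9][7] = 4. One LCS (by backtracking along matches): 7, 8, 8, 7.

4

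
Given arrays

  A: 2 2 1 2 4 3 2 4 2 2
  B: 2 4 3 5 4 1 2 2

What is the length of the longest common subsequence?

Let dp[i][j] be the LCS length of the first i values of A and the first j values of B. dp[i][j] = dp[i-1][j-1]+1 when the i-th and j-th values match, else max(dp[i-1][j], dp[i][j-1]).
    ·  2  4  3  5  4  1  2  2
 ·  0  0  0  0  0  0  0  0  0
 2  0  1  1  1  1  1  1  1  1
 2  0  1  1  1  1  1  1  2  2
 1  0  1  1  1  1  1  2  2  2
 2  0  1  1  1  1  1  2  3  3
 4  0  1  2  2  2  2  2  3  3
 3  0  1  2  3  3  3  3  3  3
 2  0  1  2  3  3  3  3  4  4
 4  0  1  2  3  3  4  4  4  4
 2  0  1  2  3  3  4  4  5  5
 2  0  1  2  3  3  4  4  5  6
dp[10][8] = 6. One LCS (by backtracking along matches): 2, 4, 3, 4, 2, 2.

6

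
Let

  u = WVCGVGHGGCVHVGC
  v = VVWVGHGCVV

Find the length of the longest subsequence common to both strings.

8

One common subsequence of length 8: W at u[1]=v[3], then V at u[5]=v[4], then G at u[6]=v[5], then H at u[7]=v[6], then G at u[9]=v[7], then C at u[10]=v[8], then V at u[11]=v[9], then V at u[13]=v[10]. The LCS DP gives dp[15][10] = 8, so this is optimal.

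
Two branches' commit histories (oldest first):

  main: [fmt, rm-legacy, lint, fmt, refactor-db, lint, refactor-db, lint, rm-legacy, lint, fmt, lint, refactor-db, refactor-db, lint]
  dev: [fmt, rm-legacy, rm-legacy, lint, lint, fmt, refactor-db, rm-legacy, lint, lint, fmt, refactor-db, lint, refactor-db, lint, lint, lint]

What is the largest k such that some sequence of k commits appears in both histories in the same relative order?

11

Match fmt [1,1], then rm-legacy [2,3], then lint [3,5], then fmt [4,6], then refactor-db [5,7], then lint [6,10], then refactor-db [7,12], then lint [8,13], then lint [10,15], then lint [12,16], then lint [15,17] — 11 commits in the same relative order in both, and the DP table's final entry dp[15][17] is also 11, so no common subsequence is longer.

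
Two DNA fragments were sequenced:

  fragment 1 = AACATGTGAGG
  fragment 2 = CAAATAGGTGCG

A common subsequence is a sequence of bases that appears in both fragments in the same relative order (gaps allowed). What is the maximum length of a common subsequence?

8

Let dp[i][j] be the LCS length of the first i bases of fragment 1 and the first j bases of fragment 2. dp[i][j] = dp[i-1][j-1]+1 when the i-th and j-th bases match, else max(dp[i-1][j], dp[i][j-1]).
    ·  C  A  A  A  T  A  G  G  T  G  C  G
 ·  0  0  0  0  0  0  0  0  0  0  0  0  0
 A  0  0  1  1  1  1  1  1  1  1  1  1  1
 A  0  0  1  2  2  2  2  2  2  2  2  2  2
 C  0  1  1  2  2  2  2  2  2  2  2  3  3
 A  0  1  2  2  3  3  3  3  3  3  3  3  3
 T  0  1  2  2  3  4  4  4  4  4  4  4  4
 G  0  1  2  2  3  4  4  5  5  5  5  5  5
 T  0  1  2  2  3  4  4  5  5  6  6  6  6
 G  0  1  2  2  3  4  4  5  6  6  7  7  7
 A  0  1  2  3  3  4  5  5  6  6  7  7  7
 G  0  1  2  3  3  4  5  6  6  6  7  7  8
 G  0  1  2  3  3  4  5  6  7  7  7  7  8
dp[11][12] = 8. One LCS (by backtracking along matches): AAATGTGG.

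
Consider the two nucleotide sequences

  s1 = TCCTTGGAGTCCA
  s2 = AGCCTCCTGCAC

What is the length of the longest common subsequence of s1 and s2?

7

Taking T at s1[1]=s2[5], then C at s1[2]=s2[6], then C at s1[3]=s2[7], then T at s1[5]=s2[8], then G at s1[6]=s2[9], then A at s1[8]=s2[11], then C at s1[12]=s2[12] gives a common subsequence of length 7, and the DP table's final entry dp[13][12] is also 7, so no common subsequence is longer.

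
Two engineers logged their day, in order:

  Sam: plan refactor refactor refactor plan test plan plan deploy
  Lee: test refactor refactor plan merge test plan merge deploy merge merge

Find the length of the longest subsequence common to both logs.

6

Pick refactor (Sam #3, Lee #2), then refactor (Sam #4, Lee #3), then plan (Sam #5, Lee #4), then test (Sam #6, Lee #6), then plan (Sam #7, Lee #7), then deploy (Sam #9, Lee #9); all 6 tasks appear in both, in order, and the DP table's final entry dp[9][11] is also 6, so no common subsequence is longer.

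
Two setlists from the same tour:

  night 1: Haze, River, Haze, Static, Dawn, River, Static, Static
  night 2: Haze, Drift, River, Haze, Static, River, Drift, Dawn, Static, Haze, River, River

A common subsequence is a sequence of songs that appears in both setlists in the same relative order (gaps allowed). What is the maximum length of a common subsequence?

6

Match Haze (night 1 #1, night 2 #1) → River (night 1 #2, night 2 #3) → Haze (night 1 #3, night 2 #4) → Static (night 1 #4, night 2 #5) → Dawn (night 1 #5, night 2 #8) → River (night 1 #6, night 2 #12) — 6 songs in the same relative order in both. The LCS DP gives dp[8][12] = 6, so this is optimal.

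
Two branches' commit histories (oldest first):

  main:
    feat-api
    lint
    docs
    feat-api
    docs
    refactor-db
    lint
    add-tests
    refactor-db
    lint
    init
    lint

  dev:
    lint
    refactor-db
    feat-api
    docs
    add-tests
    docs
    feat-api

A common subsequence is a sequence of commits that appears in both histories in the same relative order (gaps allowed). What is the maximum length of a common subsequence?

Taking lint [2,1], then feat-api [4,3], then docs [5,4], then add-tests [8,5] gives a common subsequence of length 4, and the DP table's final entry dp[12][7] is also 4, so no common subsequence is longer.

4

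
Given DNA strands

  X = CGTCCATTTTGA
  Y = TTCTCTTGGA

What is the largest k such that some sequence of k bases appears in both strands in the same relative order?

Let dp[i][j] be the LCS length of the first i bases of X and the first j bases of Y. dp[i][j] = dp[i-1][j-1]+1 when the i-th and j-th bases match, else max(dp[i-1][j], dp[i][j-1]).
    ·  T  T  C  T  C  T  T  G  G  A
 ·  0  0  0  0  0  0  0  0  0  0  0
 C  0  0  0  1  1  1  1  1  1  1  1
 G  0  0  0  1  1  1  1  1  2  2  2
 T  0  1  1  1  2  2  2  2  2  2  2
 C  0  1  1  2  2  3  3  3  3  3  3
 C  0  1  1  2  2  3  3  3  3  3  3
 A  0  1  1  2  2  3  3  3  3  3  4
 T  0  1  2  2  3  3  4  4  4  4  4
 T  0  1  2  2  3  3  4  5  5  5  5
 T  0  1  2  2  3  3  4  5  5  5  5
 T  0  1  2  2  3  3  4  5  5  5  5
 G  0  1  2  2  3  3  4  5  6  6  6
 A  0  1  2  2  3  3  4  5  6  6  7
dp[12][10] = 7. One LCS (by backtracking along matches): CTCTTGA.

7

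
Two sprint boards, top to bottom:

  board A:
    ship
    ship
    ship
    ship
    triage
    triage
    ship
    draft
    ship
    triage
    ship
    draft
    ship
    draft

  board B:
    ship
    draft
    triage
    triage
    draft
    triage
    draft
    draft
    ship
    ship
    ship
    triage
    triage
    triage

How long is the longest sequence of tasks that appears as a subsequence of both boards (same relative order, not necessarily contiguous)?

7

Taking ship (board A #1, board B #1); then ship (board A #2, board B #9); then ship (board A #3, board B #10); then ship (board A #4, board B #11); then triage (board A #5, board B #12); then triage (board A #6, board B #13); then triage (board A #10, board B #14) gives a common subsequence of length 7. Since dp[14][14] = 7, nothing longer is possible.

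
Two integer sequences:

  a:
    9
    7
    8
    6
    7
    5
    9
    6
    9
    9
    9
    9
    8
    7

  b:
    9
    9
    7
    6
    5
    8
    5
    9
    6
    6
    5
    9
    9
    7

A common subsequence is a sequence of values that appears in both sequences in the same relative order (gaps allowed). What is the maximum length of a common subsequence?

Taking 9 (a #1, b #2); then 7 (a #2, b #3); then 8 (a #3, b #6); then 5 (a #6, b #7); then 9 (a #7, b #8); then 6 (a #8, b #10); then 9 (a #11, b #12); then 9 (a #12, b #13); then 7 (a #14, b #14) gives a common subsequence of length 9. The LCS DP gives dp[14][14] = 9, so this is optimal.

9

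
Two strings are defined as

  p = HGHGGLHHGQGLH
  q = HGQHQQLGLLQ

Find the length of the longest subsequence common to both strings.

Let dp[i][j] be the LCS length of the first i characters of p and the first j characters of q. dp[i][j] = dp[i-1][j-1]+1 when the i-th and j-th characters match, else max(dp[i-1][j], dp[i][j-1]).
    ·  H  G  Q  H  Q  Q  L  G  L  L  Q
 ·  0  0  0  0  0  0  0  0  0  0  0  0
 H  0  1  1  1  1  1  1  1  1  1  1  1
 G  0  1  2  2  2  2  2  2  2  2  2  2
 H  0  1  2  2  3  3  3  3  3  3  3  3
 G  0  1  2  2  3  3  3  3  4  4  4  4
 G  0  1  2  2  3  3  3  3  4  4  4  4
 L  0  1  2  2  3  3  3  4  4  5  5  5
 H  0  1  2  2  3  3  3  4  4  5  5  5
 H  0  1  2  2  3  3  3  4  4  5  5  5
 G  0  1  2  2  3  3  3  4  5  5  5  5
 Q  0  1  2  3  3  4  4  4  5  5  5  6
 G  0  1  2  3  3  4  4  4  5  5  5  6
 L  0  1  2  3  3  4  4  5  5  6  6  6
 H  0  1  2  3  4  4  4  5  5  6  6  6
dp[13][11] = 6. One LCS (by backtracking along matches): HGHGLQ.

6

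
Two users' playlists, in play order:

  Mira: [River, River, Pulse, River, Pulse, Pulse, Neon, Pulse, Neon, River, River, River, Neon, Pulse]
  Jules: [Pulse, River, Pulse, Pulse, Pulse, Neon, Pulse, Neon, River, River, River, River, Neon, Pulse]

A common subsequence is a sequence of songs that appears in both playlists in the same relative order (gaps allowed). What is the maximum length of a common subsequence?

12

Taking River [2,2] → Pulse [3,3] → Pulse [5,4] → Pulse [6,5] → Neon [7,6] → Pulse [8,7] → Neon [9,8] → River [10,10] → River [11,11] → River [12,12] → Neon [13,13] → Pulse [14,14] gives a common subsequence of length 12. Since dp[14][14] = 12, nothing longer is possible.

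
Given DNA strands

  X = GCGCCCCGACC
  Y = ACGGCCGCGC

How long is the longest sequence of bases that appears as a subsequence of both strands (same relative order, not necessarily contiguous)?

7

One common subsequence of length 7: G at X[1]=Y[3] → G at X[3]=Y[4] → C at X[4]=Y[5] → C at X[5]=Y[6] → C at X[7]=Y[8] → G at X[8]=Y[9] → C at X[11]=Y[10]. Since dp[11][10] = 7, nothing longer is possible.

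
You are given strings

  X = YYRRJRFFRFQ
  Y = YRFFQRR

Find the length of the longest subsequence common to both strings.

Let dp[i][j] be the LCS length of the first i characters of X and the first j characters of Y. dp[i][j] = dp[i-1][j-1]+1 when the i-th and j-th characters match, else max(dp[i-1][j], dp[i][j-1]).
    ·  Y  R  F  F  Q  R  R
 ·  0  0  0  0  0  0  0  0
 Y  0  1  1  1  1  1  1  1
 Y  0  1  1  1  1  1  1  1
 R  0  1  2  2  2  2  2  2
 R  0  1  2  2  2  2  3  3
 J  0  1  2  2  2  2  3  3
 R  0  1  2  2  2  2  3  4
 F  0  1  2  3  3  3  3  4
 F  0  1  2  3  4  4  4  4
 R  0  1  2  3  4  4  5  5
 F  0  1  2  3  4  4  5  5
 Q  0  1  2  3  4  5  5  5
dp[11][7] = 5. One LCS (by backtracking along matches): YRFFR.

5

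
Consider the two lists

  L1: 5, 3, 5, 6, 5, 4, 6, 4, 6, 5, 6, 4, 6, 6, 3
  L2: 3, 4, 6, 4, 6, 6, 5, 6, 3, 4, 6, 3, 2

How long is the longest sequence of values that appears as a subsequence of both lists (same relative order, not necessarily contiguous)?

10

Match 3 (L1 #2, L2 #1) → 6 (L1 #4, L2 #3) → 4 (L1 #6, L2 #4) → 6 (L1 #7, L2 #5) → 6 (L1 #9, L2 #6) → 5 (L1 #10, L2 #7) → 6 (L1 #11, L2 #8) → 4 (L1 #12, L2 #10) → 6 (L1 #14, L2 #11) → 3 (L1 #15, L2 #12) — 10 values in the same relative order in both. The LCS DP gives dp[15][13] = 10, so this is optimal.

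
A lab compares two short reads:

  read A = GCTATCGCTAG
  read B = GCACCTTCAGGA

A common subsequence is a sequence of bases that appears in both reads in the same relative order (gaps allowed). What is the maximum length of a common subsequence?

Let dp[i][j] be the LCS length of the first i bases of read A and the first j bases of read B. dp[i][j] = dp[i-1][j-1]+1 when the i-th and j-th bases match, else max(dp[i-1][j], dp[i][j-1]).
    ·  G  C  A  C  C  T  T  C  A  G  G  A
 ·  0  0  0  0  0  0  0  0  0  0  0  0  0
 G  0  1  1  1  1  1  1  1  1  1  1  1  1
 C  0  1  2  2  2  2  2  2  2  2  2  2  2
 T  0  1  2  2  2  2  3  3  3  3  3  3  3
 A  0  1  2  3  3  3  3  3  3  4  4  4  4
 T  0  1  2  3  3  3  4  4  4  4  4  4  4
 C  0  1  2  3  4  4  4  4  5  5  5  5  5
 G  0  1  2  3  4  4  4  4  5  5  6  6  6
 C  0  1  2  3  4  5  5  5  5  5  6  6  6
 T  0  1  2  3  4  5  6  6  6  6  6  6  6
 A  0  1  2  3  4  5  6  6  6  7  7  7  7
 G  0  1  2  3  4  5  6  6  6  7  8  8  8
dp[11][12] = 8. One LCS (by backtracking along matches): GCACCTAG.

8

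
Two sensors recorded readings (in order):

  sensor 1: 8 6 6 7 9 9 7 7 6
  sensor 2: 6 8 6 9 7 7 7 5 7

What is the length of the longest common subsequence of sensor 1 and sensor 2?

5

Match 8 (sensor 1 #1, sensor 2 #2) → 6 (sensor 1 #2, sensor 2 #3) → 7 (sensor 1 #4, sensor 2 #6) → 7 (sensor 1 #7, sensor 2 #7) → 7 (sensor 1 #8, sensor 2 #9) — 5 values in the same relative order in both. Since dp[9][9] = 5, nothing longer is possible.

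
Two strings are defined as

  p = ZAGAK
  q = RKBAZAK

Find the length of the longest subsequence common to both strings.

3

Match Z at p[1]=q[5], then A at p[4]=q[6], then K at p[5]=q[7] — 3 characters in the same relative order in both. The LCS DP gives dp[5][7] = 3, so this is optimal.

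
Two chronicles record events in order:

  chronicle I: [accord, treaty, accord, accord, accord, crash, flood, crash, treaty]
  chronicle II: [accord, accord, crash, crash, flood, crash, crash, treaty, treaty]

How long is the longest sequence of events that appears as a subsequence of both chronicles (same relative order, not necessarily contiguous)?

One common subsequence of length 6: accord [1,1]; then accord [3,2]; then crash [6,4]; then flood [7,5]; then crash [8,7]; then treaty [9,9]. Since dp[9][9] = 6, nothing longer is possible.

6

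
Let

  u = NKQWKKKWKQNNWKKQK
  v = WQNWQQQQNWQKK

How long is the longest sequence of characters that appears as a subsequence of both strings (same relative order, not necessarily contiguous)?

One common subsequence of length 7: N [1,3], Q [3,7], Q [10,8], N [12,9], W [13,10], K [15,12], K [17,13]. dp[17][13] = 7 confirms this is the maximum.

7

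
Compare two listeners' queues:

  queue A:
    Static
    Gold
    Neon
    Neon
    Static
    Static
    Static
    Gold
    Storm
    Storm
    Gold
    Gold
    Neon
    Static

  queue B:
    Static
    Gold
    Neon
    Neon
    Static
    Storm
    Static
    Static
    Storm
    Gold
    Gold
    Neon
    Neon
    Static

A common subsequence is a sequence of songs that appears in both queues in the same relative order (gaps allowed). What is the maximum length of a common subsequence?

Taking Static [1,1]; then Gold [2,2]; then Neon [3,3]; then Neon [4,4]; then Static [5,5]; then Static [6,7]; then Static [7,8]; then Storm [10,9]; then Gold [11,10]; then Gold [12,11]; then Neon [13,13]; then Static [14,14] gives a common subsequence of length 12. Since dp[14][14] = 12, nothing longer is possible.

12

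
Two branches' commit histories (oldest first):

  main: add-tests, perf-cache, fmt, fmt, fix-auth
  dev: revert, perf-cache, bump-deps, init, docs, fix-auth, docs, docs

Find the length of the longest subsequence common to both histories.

Taking perf-cache at main[2]=dev[2], then fix-auth at main[5]=dev[6] gives a common subsequence of length 2. The LCS DP gives dp[5][8] = 2, so this is optimal.

2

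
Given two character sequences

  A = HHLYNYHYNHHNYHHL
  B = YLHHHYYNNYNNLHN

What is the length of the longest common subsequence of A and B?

8

Pick H (A #1, B #4) → H (A #2, B #5) → Y (A #4, B #7) → N (A #5, B #9) → Y (A #6, B #10) → N (A #9, B #12) → H (A #11, B #14) → N (A #12, B #15); all 8 characters appear in both, in order, and the DP table's final entry dp[16][15] is also 8, so no common subsequence is longer.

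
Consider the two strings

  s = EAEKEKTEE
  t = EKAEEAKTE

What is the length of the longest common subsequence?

Taking E [1,1] → A [2,3] → E [3,4] → E [5,5] → K [6,7] → T [7,8] → E [9,9] gives a common subsequence of length 7. Since dp[9][9] = 7, nothing longer is possible.

7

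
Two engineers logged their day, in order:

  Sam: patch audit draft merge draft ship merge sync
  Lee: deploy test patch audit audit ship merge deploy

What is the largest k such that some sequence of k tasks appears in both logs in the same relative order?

4

Match patch (Sam #1, Lee #3), audit (Sam #2, Lee #5), ship (Sam #6, Lee #6), merge (Sam #7, Lee #7) — 4 tasks in the same relative order in both. The LCS DP gives dp[8][8] = 4, so this is optimal.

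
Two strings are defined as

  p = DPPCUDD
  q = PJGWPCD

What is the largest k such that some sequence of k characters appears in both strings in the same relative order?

Match P at p[2]=q[1], P at p[3]=q[5], C at p[4]=q[6], D at p[7]=q[7] — 4 characters in the same relative order in both. The LCS DP gives dp[7][7] = 4, so this is optimal.

4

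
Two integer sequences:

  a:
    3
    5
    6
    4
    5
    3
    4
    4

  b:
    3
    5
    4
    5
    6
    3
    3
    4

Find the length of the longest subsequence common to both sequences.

6

Pick 3 [1,1], 5 [2,2], 4 [4,3], 5 [5,4], 3 [6,7], 4 [8,8]; all 6 values appear in both, in order. dp[8][8] = 6 confirms this is the maximum.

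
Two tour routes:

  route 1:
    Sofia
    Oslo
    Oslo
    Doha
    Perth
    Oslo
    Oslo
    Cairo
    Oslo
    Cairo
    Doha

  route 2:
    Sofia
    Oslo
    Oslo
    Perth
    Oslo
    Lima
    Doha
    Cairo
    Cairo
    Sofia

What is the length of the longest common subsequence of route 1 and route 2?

Match Sofia (route 1 #1, route 2 #1), Oslo (route 1 #2, route 2 #2), Oslo (route 1 #3, route 2 #3), Perth (route 1 #5, route 2 #4), Oslo (route 1 #6, route 2 #5), Cairo (route 1 #8, route 2 #8), Cairo (route 1 #10, route 2 #9) — 7 stops in the same relative order in both. Since dp[11][10] = 7, nothing longer is possible.

7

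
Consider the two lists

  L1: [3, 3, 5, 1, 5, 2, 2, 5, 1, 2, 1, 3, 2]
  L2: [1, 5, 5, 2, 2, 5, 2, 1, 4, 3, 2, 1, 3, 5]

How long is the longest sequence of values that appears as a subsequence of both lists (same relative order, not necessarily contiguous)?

One common subsequence of length 9: 5 [3,2], then 5 [5,3], then 2 [6,4], then 2 [7,5], then 5 [8,6], then 1 [9,8], then 2 [10,11], then 1 [11,12], then 3 [12,13]. The LCS DP gives dp[13][14] = 9, so this is optimal.

9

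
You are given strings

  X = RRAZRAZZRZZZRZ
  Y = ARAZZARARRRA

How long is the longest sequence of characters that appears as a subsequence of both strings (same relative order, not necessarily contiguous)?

Taking R [2,2], then A [3,3], then Z [4,5], then R [5,7], then A [6,8], then R [9,10], then R [13,11] gives a common subsequence of length 7. dp[14][12] = 7 confirms this is the maximum.

7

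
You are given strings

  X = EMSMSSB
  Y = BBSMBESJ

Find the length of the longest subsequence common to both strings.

Let dp[i][j] be the LCS length of the first i characters of X and the first j characters of Y. dp[i][j] = dp[i-1][j-1]+1 when the i-th and j-th characters match, else max(dp[i-1][j], dp[i][j-1]).
    ·  B  B  S  M  B  E  S  J
 ·  0  0  0  0  0  0  0  0  0
 E  0  0  0  0  0  0  1  1  1
 M  0  0  0  0  1  1  1  1  1
 S  0  0  0  1  1  1  1  2  2
 M  0  0  0  1  2  2  2  2  2
 S  0  0  0  1  2  2  2  3  3
 S  0  0  0  1  2  2  2  3  3
 B  0  1  1  1  2  3  3  3  3
dp[7][8] = 3. One LCS (by backtracking along matches): SMS.

3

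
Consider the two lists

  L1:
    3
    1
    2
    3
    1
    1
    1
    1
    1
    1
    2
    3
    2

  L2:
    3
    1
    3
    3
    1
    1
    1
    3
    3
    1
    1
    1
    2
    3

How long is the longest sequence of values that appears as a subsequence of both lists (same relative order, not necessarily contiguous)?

11

Taking 3 at L1[1]=L2[1] → 1 at L1[2]=L2[2] → 3 at L1[4]=L2[4] → 1 at L1[5]=L2[5] → 1 at L1[6]=L2[6] → 1 at L1[7]=L2[7] → 1 at L1[8]=L2[10] → 1 at L1[9]=L2[11] → 1 at L1[10]=L2[12] → 2 at L1[11]=L2[13] → 3 at L1[12]=L2[14] gives a common subsequence of length 11. The LCS DP gives dp[13][14] = 11, so this is optimal.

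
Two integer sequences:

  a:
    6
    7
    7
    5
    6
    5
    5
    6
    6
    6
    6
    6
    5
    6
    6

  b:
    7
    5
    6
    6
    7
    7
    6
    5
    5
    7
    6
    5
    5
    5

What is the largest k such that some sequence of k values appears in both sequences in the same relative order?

Match 6 at a[1]=b[4]; then 7 at a[2]=b[5]; then 7 at a[3]=b[6]; then 5 at a[4]=b[9]; then 6 at a[5]=b[11]; then 5 at a[6]=b[12]; then 5 at a[7]=b[13]; then 5 at a[13]=b[14] — 8 values in the same relative order in both. The LCS DP gives dp[15][14] = 8, so this is optimal.

8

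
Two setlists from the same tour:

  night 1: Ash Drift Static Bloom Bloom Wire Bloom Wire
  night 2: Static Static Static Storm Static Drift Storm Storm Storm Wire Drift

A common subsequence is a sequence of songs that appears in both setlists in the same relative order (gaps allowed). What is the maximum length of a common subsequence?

2

Match Drift at night 1[2]=night 2[6]; then Wire at night 1[6]=night 2[10] — 2 songs in the same relative order in both, and the DP table's final entry dp[8][11] is also 2, so no common subsequence is longer.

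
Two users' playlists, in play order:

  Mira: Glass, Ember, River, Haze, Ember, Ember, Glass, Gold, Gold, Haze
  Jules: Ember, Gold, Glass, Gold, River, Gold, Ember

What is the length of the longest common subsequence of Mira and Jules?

4

Pick Ember (Mira #2, Jules #1); then Glass (Mira #7, Jules #3); then Gold (Mira #8, Jules #4); then Gold (Mira #9, Jules #6); all 4 songs appear in both, in order. The LCS DP gives dp[10][7] = 4, so this is optimal.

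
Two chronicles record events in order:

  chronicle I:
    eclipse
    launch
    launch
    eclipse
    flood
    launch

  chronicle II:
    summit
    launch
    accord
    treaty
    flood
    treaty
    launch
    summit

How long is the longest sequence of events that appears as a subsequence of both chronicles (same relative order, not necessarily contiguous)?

Match launch at chronicle I[2]=chronicle II[2], flood at chronicle I[5]=chronicle II[5], launch at chronicle I[6]=chronicle II[7] — 3 events in the same relative order in both. The LCS DP gives dp[6][8] = 3, so this is optimal.

3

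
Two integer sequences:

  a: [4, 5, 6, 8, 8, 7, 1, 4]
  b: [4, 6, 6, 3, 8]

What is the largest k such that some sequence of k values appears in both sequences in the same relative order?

One common subsequence of length 3: 4 [1,1], 6 [3,3], 8 [5,5]. Since dp[8][5] = 3, nothing longer is possible.

3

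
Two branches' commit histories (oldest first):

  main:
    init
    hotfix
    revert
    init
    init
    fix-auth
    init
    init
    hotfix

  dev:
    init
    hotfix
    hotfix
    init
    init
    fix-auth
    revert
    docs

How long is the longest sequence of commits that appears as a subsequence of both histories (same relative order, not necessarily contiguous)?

5

Taking init (main #1, dev #1), then hotfix (main #2, dev #3), then init (main #4, dev #4), then init (main #5, dev #5), then fix-auth (main #6, dev #6) gives a common subsequence of length 5, and the DP table's final entry dp[9][8] is also 5, so no common subsequence is longer.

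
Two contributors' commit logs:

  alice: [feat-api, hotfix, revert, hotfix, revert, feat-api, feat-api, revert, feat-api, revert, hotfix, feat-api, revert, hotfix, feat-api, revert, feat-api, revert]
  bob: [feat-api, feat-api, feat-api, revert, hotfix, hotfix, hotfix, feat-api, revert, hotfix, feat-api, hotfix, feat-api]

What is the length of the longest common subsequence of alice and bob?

10

Match feat-api at alice[1]=bob[1] → feat-api at alice[6]=bob[2] → feat-api at alice[7]=bob[3] → revert at alice[8]=bob[4] → feat-api at alice[9]=bob[8] → revert at alice[10]=bob[9] → hotfix at alice[11]=bob[10] → feat-api at alice[12]=bob[11] → hotfix at alice[14]=bob[12] → feat-api at alice[17]=bob[13] — 10 commits in the same relative order in both. dp[18][13] = 10 confirms this is the maximum.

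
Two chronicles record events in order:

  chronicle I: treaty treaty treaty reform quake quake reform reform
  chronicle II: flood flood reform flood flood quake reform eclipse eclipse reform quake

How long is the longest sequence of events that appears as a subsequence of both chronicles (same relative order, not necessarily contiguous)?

Match reform at chronicle I[4]=chronicle II[3], quake at chronicle I[6]=chronicle II[6], reform at chronicle I[7]=chronicle II[7], reform at chronicle I[8]=chronicle II[10] — 4 events in the same relative order in both, and the DP table's final entry dp[8][11] is also 4, so no common subsequence is longer.

4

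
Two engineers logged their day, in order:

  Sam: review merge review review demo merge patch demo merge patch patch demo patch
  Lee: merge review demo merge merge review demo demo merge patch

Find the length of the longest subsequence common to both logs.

7

Pick review [1,2] → merge [2,5] → review [4,6] → demo [5,7] → demo [8,8] → merge [9,9] → patch [13,10]; all 7 tasks appear in both, in order, and the DP table's final entry dp[13][10] is also 7, so no common subsequence is longer.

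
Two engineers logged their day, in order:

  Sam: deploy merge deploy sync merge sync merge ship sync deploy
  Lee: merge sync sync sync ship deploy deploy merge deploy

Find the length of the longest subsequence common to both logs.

One common subsequence of length 5: merge (Sam #2, Lee #1), then sync (Sam #4, Lee #3), then sync (Sam #6, Lee #4), then merge (Sam #7, Lee #8), then deploy (Sam #10, Lee #9). dp[10][9] = 5 confirms this is the maximum.

5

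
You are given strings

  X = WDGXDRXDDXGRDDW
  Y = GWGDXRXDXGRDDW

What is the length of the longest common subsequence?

12

Pick W at X[1]=Y[2], then D at X[2]=Y[4], then X at X[4]=Y[5], then R at X[6]=Y[6], then X at X[7]=Y[7], then D at X[9]=Y[8], then X at X[10]=Y[9], then G at X[11]=Y[10], then R at X[12]=Y[11], then D at X[13]=Y[12], then D at X[14]=Y[13], then W at X[15]=Y[14]; all 12 characters appear in both, in order. Since dp[15][14] = 12, nothing longer is possible.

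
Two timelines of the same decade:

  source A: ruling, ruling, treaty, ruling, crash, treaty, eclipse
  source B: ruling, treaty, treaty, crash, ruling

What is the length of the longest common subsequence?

3

Pick ruling [1,1]; then treaty [3,3]; then ruling [4,5]; all 3 events appear in both, in order. dp[7][5] = 3 confirms this is the maximum.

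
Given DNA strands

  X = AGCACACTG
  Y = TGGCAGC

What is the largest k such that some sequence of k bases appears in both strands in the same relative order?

Taking G [2,3]; then C [3,4]; then A [4,5]; then C [7,7] gives a common subsequence of length 4. The LCS DP gives dp[9][7] = 4, so this is optimal.

4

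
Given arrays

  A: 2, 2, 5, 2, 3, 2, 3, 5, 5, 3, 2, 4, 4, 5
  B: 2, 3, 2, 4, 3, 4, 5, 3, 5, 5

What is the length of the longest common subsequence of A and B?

7

Let dp[i][j] be the LCS length of the first i values of A and the first j values of B. dp[i][j] = dp[i-1][j-1]+1 when the i-th and j-th values match, else max(dp[i-1][j], dp[i][j-1]).
    ·  2  3  2  4  3  4  5  3  5  5
 ·  0  0  0  0  0  0  0  0  0  0  0
 2  0  1  1  1  1  1  1  1  1  1  1
 2  0  1  1  2  2  2  2  2  2  2  2
 5  0  1  1  2  2  2  2  3  3  3  3
 2  0  1  1  2  2  2  2  3  3  3  3
 3  0  1  2  2  2  3  3  3  4  4  4
 2  0  1  2  3  3  3  3  3  4  4  4
 3  0  1  2  3  3  4  4  4  4  4  4
 5  0  1  2  3  3  4  4  5  5  5  5
 5  0  1  2  3  3  4  4  5  5  6  6
 3  0  1  2  3  3  4  4  5  6  6  6
 2  0  1  2  3  3  4  4  5  6  6  6
 4  0  1  2  3  4  4  5  5  6  6  6
 4  0  1  2  3  4  4  5  5  6  6  6
 5  0  1  2  3  4  4  5  6  6  7  7
dp[14][10] = 7. One LCS (by backtracking along matches): 2, 3, 2, 3, 5, 5, 5.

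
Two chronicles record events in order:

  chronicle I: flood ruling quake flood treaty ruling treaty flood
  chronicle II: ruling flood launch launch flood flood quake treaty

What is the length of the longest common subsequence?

Pick flood (chronicle I #1, chronicle II #6) → quake (chronicle I #3, chronicle II #7) → treaty (chronicle I #7, chronicle II #8); all 3 events appear in both, in order. The LCS DP gives dp[8][8] = 3, so this is optimal.

3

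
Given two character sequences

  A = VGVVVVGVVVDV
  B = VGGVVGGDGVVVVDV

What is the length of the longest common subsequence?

10

Pick V [1,1], G [2,3], V [3,4], V [4,5], V [6,10], V [8,11], V [9,12], V [10,13], D [11,14], V [12,15]; all 10 characters appear in both, in order. dp[12][15] = 10 confirms this is the maximum.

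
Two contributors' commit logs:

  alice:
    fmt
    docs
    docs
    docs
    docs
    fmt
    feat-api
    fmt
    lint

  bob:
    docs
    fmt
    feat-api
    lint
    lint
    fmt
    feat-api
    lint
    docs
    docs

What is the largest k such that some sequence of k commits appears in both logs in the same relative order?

5

Taking docs at alice[5]=bob[1] → fmt at alice[6]=bob[2] → feat-api at alice[7]=bob[3] → fmt at alice[8]=bob[6] → lint at alice[9]=bob[8] gives a common subsequence of length 5, and the DP table's final entry dp[9][10] is also 5, so no common subsequence is longer.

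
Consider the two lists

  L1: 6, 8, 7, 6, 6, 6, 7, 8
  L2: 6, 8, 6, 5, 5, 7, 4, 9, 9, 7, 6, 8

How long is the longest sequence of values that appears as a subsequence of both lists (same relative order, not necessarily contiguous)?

5

Taking 6 at L1[1]=L2[1], 8 at L1[2]=L2[2], 7 at L1[3]=L2[10], 6 at L1[6]=L2[11], 8 at L1[8]=L2[12] gives a common subsequence of length 5. Since dp[8][12] = 5, nothing longer is possible.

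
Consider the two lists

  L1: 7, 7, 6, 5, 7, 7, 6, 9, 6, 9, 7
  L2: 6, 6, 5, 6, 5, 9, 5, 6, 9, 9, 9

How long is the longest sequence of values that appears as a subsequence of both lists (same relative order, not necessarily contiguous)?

Match 6 [3,2], 5 [4,3], 6 [7,4], 9 [8,6], 6 [9,8], 9 [10,11] — 6 values in the same relative order in both, and the DP table's final entry dp[11][11] is also 6, so no common subsequence is longer.

6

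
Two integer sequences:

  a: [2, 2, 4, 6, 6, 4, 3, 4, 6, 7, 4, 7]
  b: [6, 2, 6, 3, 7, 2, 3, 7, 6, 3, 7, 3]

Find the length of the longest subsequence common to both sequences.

5

Let dp[i][j] be the LCS length of the first i values of a and the first j values of b. dp[i][j] = dp[i-1][j-1]+1 when the i-th and j-th values match, else max(dp[i-1][j], dp[i][j-1]).
    ·  6  2  6  3  7  2  3  7  6  3  7  3
 ·  0  0  0  0  0  0  0  0  0  0  0  0  0
 2  0  0  1  1  1  1  1  1  1  1  1  1  1
 2  0  0  1  1  1  1  2  2  2  2  2  2  2
 4  0  0  1  1  1  1  2  2  2  2  2  2  2
 6  0  1  1  2  2  2  2  2  2  3  3  3  3
 6  0  1  1  2  2  2  2  2  2  3  3  3  3
 4  0  1  1  2  2  2  2  2  2  3  3  3  3
 3  0  1  1  2  3  3  3  3  3  3  4  4  4
 4  0  1  1  2  3  3  3  3  3  3  4  4  4
 6  0  1  1  2  3  3  3  3  3  4  4  4  4
 7  0  1  1  2  3  4  4  4  4  4  4  5  5
 4  0  1  1  2  3  4  4  4  4  4  4  5  5
 7  0  1  1  2  3  4  4  4  5  5  5  5  5
dp[12][12] = 5. One LCS (by backtracking along matches): 2, 2, 6, 3, 7.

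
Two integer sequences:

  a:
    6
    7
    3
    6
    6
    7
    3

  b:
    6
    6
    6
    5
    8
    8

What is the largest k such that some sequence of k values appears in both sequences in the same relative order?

Pick 6 [1,1] → 6 [4,2] → 6 [5,3]; all 3 values appear in both, in order. dp[7][6] = 3 confirms this is the maximum.

3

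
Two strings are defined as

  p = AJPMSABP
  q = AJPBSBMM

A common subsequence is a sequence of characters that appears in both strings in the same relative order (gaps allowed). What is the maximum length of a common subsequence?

Let dp[i][j] be the LCS length of the first i characters of p and the first j characters of q. dp[i][j] = dp[i-1][j-1]+1 when the i-th and j-th characters match, else max(dp[i-1][j], dp[i][j-1]).
    ·  A  J  P  B  S  B  M  M
 ·  0  0  0  0  0  0  0  0  0
 A  0  1  1  1  1  1  1  1  1
 J  0  1  2  2  2  2  2  2  2
 P  0  1  2  3  3  3  3  3  3
 M  0  1  2  3  3  3  3  4  4
 S  0  1  2  3  3  4  4  4  4
 A  0  1  2  3  3  4  4  4  4
 B  0  1  2  3  4  4  5  5  5
 P  0  1  2  3  4  4  5  5  5
dp[8][8] = 5. One LCS (by backtracking along matches): AJPSB.

5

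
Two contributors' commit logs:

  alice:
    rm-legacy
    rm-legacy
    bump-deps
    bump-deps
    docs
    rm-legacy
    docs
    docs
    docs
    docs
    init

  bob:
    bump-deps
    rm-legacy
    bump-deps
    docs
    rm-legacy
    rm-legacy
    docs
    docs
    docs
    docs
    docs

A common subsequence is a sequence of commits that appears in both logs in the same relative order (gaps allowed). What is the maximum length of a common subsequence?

8

Taking rm-legacy (alice #2, bob #2), bump-deps (alice #4, bob #3), docs (alice #5, bob #4), rm-legacy (alice #6, bob #6), docs (alice #7, bob #8), docs (alice #8, bob #9), docs (alice #9, bob #10), docs (alice #10, bob #11) gives a common subsequence of length 8. The LCS DP gives dp[11][11] = 8, so this is optimal.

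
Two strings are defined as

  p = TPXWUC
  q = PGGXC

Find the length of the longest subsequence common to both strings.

Match P (p #2, q #1); then X (p #3, q #4); then C (p #6, q #5) — 3 characters in the same relative order in both. The LCS DP gives dp[6][5] = 3, so this is optimal.

3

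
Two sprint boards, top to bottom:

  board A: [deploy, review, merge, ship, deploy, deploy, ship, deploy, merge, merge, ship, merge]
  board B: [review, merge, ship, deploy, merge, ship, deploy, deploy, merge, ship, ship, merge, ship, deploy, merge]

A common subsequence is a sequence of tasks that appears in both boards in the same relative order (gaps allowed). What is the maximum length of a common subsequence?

Match review (board A #2, board B #1), then merge (board A #3, board B #2), then ship (board A #4, board B #3), then deploy (board A #5, board B #4), then deploy (board A #6, board B #7), then deploy (board A #8, board B #8), then merge (board A #9, board B #9), then merge (board A #10, board B #12), then ship (board A #11, board B #13), then merge (board A #12, board B #15) — 10 tasks in the same relative order in both. Since dp[12][15] = 10, nothing longer is possible.

10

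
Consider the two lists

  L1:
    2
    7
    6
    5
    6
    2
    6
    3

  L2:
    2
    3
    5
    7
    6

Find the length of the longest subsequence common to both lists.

3

Let dp[i][j] be the LCS length of the first i values of L1 and the first j values of L2. dp[i][j] = dp[i-1][j-1]+1 when the i-th and j-th values match, else max(dp[i-1][j], dp[i][j-1]).
    ·  2  3  5  7  6
 ·  0  0  0  0  0  0
 2  0  1  1  1  1  1
 7  0  1  1  1  2  2
 6  0  1  1  1  2  3
 5  0  1  1  2  2  3
 6  0  1  1  2  2  3
 2  0  1  1  2  2  3
 6  0  1  1  2  2  3
 3  0  1  2  2  2  3
dp[8][5] = 3. One LCS (by backtracking along matches): 2, 7, 6.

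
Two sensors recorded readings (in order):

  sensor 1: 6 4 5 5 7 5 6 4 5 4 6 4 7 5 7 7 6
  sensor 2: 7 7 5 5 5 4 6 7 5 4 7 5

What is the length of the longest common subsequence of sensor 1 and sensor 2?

8

Taking 5 (sensor 1 #3, sensor 2 #3); then 5 (sensor 1 #4, sensor 2 #4); then 5 (sensor 1 #6, sensor 2 #5); then 6 (sensor 1 #7, sensor 2 #7); then 5 (sensor 1 #9, sensor 2 #9); then 4 (sensor 1 #12, sensor 2 #10); then 7 (sensor 1 #13, sensor 2 #11); then 5 (sensor 1 #14, sensor 2 #12) gives a common subsequence of length 8. Since dp[17][12] = 8, nothing longer is possible.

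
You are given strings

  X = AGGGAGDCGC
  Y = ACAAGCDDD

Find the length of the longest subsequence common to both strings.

Let dp[i][j] be the LCS length of the first i characters of X and the first j characters of Y. dp[i][j] = dp[i-1][j-1]+1 when the i-th and j-th characters match, else max(dp[i-1][j], dp[i][j-1]).
    ·  A  C  A  A  G  C  D  D  D
 ·  0  0  0  0  0  0  0  0  0  0
 A  0  1  1  1  1  1  1  1  1  1
 G  0  1  1  1  1  2  2  2  2  2
 G  0  1  1  1  1  2  2  2  2  2
 G  0  1  1  1  1  2  2  2  2  2
 A  0  1  1  2  2  2  2  2  2  2
 G  0  1  1  2  2  3  3  3  3  3
 D  0  1  1  2  2  3  3  4  4  4
 C  0  1  2  2  2  3  4  4  4  4
 G  0  1  2  2  2  3  4  4  4  4
 C  0  1  2  2  2  3  4  4  4  4
dp[10][9] = 4. One LCS (by backtracking along matches): AAGD.

4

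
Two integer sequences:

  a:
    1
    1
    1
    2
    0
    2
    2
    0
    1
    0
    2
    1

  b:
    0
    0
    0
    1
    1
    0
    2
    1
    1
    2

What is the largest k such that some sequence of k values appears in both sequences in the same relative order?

6

Taking 1 [2,4]; then 1 [3,5]; then 0 [5,6]; then 2 [6,7]; then 1 [9,9]; then 2 [11,10] gives a common subsequence of length 6. The LCS DP gives dp[12][10] = 6, so this is optimal.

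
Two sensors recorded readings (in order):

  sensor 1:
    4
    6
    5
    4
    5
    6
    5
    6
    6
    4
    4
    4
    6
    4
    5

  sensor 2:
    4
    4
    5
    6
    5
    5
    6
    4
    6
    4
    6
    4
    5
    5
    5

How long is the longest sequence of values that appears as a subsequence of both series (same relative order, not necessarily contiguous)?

11

Taking 4 at sensor 1[1]=sensor 2[1] → 4 at sensor 1[4]=sensor 2[2] → 5 at sensor 1[5]=sensor 2[3] → 6 at sensor 1[6]=sensor 2[4] → 5 at sensor 1[7]=sensor 2[6] → 6 at sensor 1[8]=sensor 2[7] → 6 at sensor 1[9]=sensor 2[9] → 4 at sensor 1[12]=sensor 2[10] → 6 at sensor 1[13]=sensor 2[11] → 4 at sensor 1[14]=sensor 2[12] → 5 at sensor 1[15]=sensor 2[15] gives a common subsequence of length 11, and the DP table's final entry dp[15][15] is also 11, so no common subsequence is longer.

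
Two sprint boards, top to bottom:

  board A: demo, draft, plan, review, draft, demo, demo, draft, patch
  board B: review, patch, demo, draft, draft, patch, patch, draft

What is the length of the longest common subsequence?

Match demo at board A[1]=board B[3], then draft at board A[2]=board B[4], then draft at board A[5]=board B[5], then draft at board A[8]=board B[8] — 4 tasks in the same relative order in both, and the DP table's final entry dp[9][8] is also 4, so no common subsequence is longer.

4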